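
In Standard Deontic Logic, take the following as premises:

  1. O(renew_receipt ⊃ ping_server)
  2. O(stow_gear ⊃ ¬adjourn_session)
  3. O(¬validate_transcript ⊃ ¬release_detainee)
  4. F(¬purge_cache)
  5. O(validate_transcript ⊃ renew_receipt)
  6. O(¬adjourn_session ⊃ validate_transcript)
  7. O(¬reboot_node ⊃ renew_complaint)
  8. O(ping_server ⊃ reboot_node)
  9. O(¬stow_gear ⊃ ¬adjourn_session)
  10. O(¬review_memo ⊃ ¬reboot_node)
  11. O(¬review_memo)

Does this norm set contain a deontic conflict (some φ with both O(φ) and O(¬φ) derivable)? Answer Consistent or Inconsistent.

Inconsistent

Premises 9 and 2 cover both cases: O(¬stow_gear ⊃ ¬adjourn_session) and O(stow_gear ⊃ ¬adjourn_session). Since ¬stow_gear ∨ stow_gear is a tautology, O(¬adjourn_session) follows.
From O(¬adjourn_session) and premise 6, O(¬adjourn_session ⊃ validate_transcript), we obtain O(validate_transcript).
From O(validate_transcript) and premise 5, O(validate_transcript ⊃ renew_receipt), we obtain O(renew_receipt).
From O(renew_receipt) and premise 1, O(renew_receipt ⊃ ping_server), we obtain O(ping_server).
Applying K to premise 8 (O(ping_server ⊃ reboot_node)) and O(ping_server) yields O(reboot_node).
Premise 10, O(¬review_memo ⊃ ¬reboot_node), contraposes to O(reboot_node ⊃ review_memo); with O(reboot_node) we get O(review_memo).
Yet premise 11 states O(¬review_memo).
We now have both O(review_memo) and O(¬review_memo) — review_memo is simultaneously obligatory and forbidden, violating the D-axiom.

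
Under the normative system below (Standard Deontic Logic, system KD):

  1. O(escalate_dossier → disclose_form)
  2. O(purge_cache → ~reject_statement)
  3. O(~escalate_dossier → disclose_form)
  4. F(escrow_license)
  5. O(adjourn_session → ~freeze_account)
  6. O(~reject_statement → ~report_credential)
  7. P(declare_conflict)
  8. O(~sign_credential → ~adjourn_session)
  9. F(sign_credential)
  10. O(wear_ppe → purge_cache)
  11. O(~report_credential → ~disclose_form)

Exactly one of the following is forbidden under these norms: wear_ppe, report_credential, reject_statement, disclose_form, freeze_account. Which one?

wear_ppe

Premises 3 and 1 are O(~escalate_dossier → disclose_form) and O(escalate_dossier → disclose_form); every ideal world satisfies ~escalate_dossier or escalate_dossier, so in either case disclose_form holds — hence O(disclose_form).
Premise 11, O(~report_credential → ~disclose_form), contraposes to O(disclose_form → report_credential); with O(disclose_form) we get O(report_credential).
Premise 6, O(~reject_statement → ~report_credential), contraposes to O(report_credential → reject_statement); with O(report_credential) we get O(reject_statement).
Premise 2 is O(purge_cache → ~reject_statement); contrapositively O(reject_statement → ~purge_cache). Since O(reject_statement) holds, K gives O(~purge_cache).
Premise 10, O(wear_ppe → purge_cache), contraposes to O(~purge_cache → ~wear_ppe); with O(~purge_cache) we get O(~wear_ppe).
So O(~wear_ppe) holds, i.e. wear_ppe is forbidden. None of the other listed options is forbidden under the premises.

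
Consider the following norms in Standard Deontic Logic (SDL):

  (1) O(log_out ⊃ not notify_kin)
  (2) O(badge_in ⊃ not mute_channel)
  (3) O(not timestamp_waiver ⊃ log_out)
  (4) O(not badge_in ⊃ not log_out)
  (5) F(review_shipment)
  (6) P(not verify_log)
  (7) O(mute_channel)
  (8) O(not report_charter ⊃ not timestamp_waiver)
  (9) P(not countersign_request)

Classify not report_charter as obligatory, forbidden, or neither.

Forbidden

From premise 7 we have O(mute_channel).
Premise 2 is O(badge_in ⊃ not mute_channel); contrapositively O(mute_channel ⊃ not badge_in). Since O(mute_channel) holds, K gives O(not badge_in).
Applying K to premise 4 (O(not badge_in ⊃ not log_out)) and O(not badge_in) yields O(not log_out).
Premise 3 is O(not timestamp_waiver ⊃ log_out); contrapositively O(not log_out ⊃ timestamp_waiver). Since O(not log_out) holds, K gives O(timestamp_waiver).
Premise 8 is O(not report_charter ⊃ not timestamp_waiver); contrapositively O(timestamp_waiver ⊃ report_charter). Since O(timestamp_waiver) holds, K gives O(report_charter).
Premises 1, 5, 6, 9 do not contribute to this derivation.
Thus O(report_charter), which is F(not report_charter): not report_charter is forbidden.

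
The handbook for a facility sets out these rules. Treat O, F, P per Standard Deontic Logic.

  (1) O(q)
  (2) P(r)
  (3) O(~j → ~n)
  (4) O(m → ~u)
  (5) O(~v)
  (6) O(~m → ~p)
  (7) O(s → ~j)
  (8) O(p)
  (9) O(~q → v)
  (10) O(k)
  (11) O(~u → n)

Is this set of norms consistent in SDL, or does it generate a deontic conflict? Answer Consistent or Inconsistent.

Premise 9 is O(~q → v), but O(~q) is not derivable from the premises, so it does not yield O(v).
So O(v) is not derivable, and the apparent clash with O(~v) does not arise.
A world satisfying every obligation exists (e.g. j=true, k=true, m=true, n=true, p=true, q=true, r=false, s=false, u=false, v=false); no atom is both obligatory and forbidden, so the set is consistent.

Consistent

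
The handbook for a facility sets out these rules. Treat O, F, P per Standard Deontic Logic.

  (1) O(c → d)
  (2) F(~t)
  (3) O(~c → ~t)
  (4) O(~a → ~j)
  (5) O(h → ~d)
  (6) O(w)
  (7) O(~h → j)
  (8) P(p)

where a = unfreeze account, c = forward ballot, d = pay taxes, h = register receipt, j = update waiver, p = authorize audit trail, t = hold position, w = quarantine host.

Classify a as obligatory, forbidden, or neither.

Premise 2 is F(~t), i.e. O(t).
Premise 3, O(~c → ~t), contraposes to O(t → c); with O(t) we get O(c).
With premise 1, O(c → d), the K-axiom yields O(d).
Premise 5 is O(h → ~d); contrapositively O(d → ~h). Since O(d) holds, K gives O(~h).
Applying K to premise 7 (O(~h → j)) and O(~h) yields O(j).
Premise 4, O(~a → ~j), contraposes to O(j → a); with O(j) we get O(a).
Premises 6, 8 do not contribute to this derivation.
Hence a is obligatory.

Obligatory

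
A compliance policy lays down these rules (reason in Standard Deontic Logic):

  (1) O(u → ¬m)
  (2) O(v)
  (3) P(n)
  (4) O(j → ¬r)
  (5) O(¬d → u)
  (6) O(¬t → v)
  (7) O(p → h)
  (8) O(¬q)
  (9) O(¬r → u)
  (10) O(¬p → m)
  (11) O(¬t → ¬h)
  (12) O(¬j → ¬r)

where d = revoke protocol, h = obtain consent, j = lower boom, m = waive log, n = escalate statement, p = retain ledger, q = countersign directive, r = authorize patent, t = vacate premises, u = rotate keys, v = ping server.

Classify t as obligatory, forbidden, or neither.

Premises 12 and 4 are O(¬j → ¬r) and O(j → ¬r); every ideal world satisfies ¬j or j, so in either case ¬r holds — hence O(¬r).
Applying K to premise 9 (O(¬r → u)) and O(¬r) yields O(u).
With premise 1, O(u → ¬m), the K-axiom yields O(¬m).
The contrapositive of premise 10 (O(¬p → m)) is O(¬m → p), and O(¬m) is already established, so O(p).
Premise 7 is O(p → h); since O(p), deontic closure gives O(h).
The contrapositive of premise 11 (O(¬t → ¬h)) is O(h → t), and O(h) is already established, so O(t).
Premises 2, 3, 5, 6, 8 do not contribute to this derivation.
Hence t is obligatory.

Obligatory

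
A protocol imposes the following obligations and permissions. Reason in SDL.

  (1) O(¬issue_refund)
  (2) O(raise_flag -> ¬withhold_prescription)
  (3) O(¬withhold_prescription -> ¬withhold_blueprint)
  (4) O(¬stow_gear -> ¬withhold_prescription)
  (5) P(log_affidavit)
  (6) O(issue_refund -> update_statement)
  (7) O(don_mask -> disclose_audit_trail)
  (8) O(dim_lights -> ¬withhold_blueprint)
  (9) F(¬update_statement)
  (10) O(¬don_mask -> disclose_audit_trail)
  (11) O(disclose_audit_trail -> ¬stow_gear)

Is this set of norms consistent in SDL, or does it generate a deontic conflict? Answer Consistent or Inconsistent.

Premise 6 is O(issue_refund -> update_statement); even if O(update_statement) held, inferring O(issue_refund) would be affirming the consequent — invalid.
So O(issue_refund) is not derivable, and the apparent clash with O(¬issue_refund) does not arise.
A world satisfying every obligation exists (e.g. dim_lights=false, disclose_audit_trail=true, don_mask=false, issue_refund=false, log_affidavit=false, raise_flag=false, stow_gear=false, update_statement=true, withhold_blueprint=false, withhold_prescription=false); no atom is both obligatory and forbidden, so the set is consistent.

Consistent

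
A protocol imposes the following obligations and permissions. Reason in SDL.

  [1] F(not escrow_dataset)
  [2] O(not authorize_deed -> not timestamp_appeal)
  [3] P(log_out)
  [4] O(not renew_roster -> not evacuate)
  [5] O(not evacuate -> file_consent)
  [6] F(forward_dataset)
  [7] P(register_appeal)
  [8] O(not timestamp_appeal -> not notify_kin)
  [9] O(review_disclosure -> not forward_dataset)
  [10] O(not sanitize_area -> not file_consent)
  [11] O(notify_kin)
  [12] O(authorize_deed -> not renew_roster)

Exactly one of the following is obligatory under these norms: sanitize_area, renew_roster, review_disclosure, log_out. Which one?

sanitize_area

Premise 11 gives O(notify_kin).
Premise 8, O(not timestamp_appeal -> not notify_kin), contraposes to O(notify_kin -> timestamp_appeal); with O(notify_kin) we get O(timestamp_appeal).
Premise 2, O(not authorize_deed -> not timestamp_appeal), contraposes to O(timestamp_appeal -> authorize_deed); with O(timestamp_appeal) we get O(authorize_deed).
Premise 12 is O(authorize_deed -> not renew_roster); since O(authorize_deed), deontic closure gives O(not renew_roster).
Applying K to premise 4 (O(not renew_roster -> not evacuate)) and O(not renew_roster) yields O(not evacuate).
With premise 5, O(not evacuate -> file_consent), the K-axiom yields O(file_consent).
The contrapositive of premise 10 (O(not sanitize_area -> not file_consent)) is O(file_consent -> sanitize_area), and O(file_consent) is already established, so O(sanitize_area).
So O(sanitize_area) holds — sanitize_area is obligatory. None of the other listed options is made obligatory by any chain of premises.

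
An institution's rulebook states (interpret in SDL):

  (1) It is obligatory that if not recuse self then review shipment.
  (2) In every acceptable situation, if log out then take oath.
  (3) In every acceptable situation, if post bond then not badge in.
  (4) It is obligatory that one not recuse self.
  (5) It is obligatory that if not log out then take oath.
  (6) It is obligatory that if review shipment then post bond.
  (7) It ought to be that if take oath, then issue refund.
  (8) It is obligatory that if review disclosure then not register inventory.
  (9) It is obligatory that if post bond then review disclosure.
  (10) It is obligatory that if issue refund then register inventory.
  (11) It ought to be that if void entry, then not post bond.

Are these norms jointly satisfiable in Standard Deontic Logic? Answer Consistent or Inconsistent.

By case analysis on log_out: premise 2 gives O(log_out → take_oath) and premise 5 gives O(¬log_out → take_oath), so O(take_oath) either way.
Applying K to premise 7 (O(take_oath → issue_refund)) and O(take_oath) yields O(issue_refund).
From O(issue_refund) and premise 10, O(issue_refund → register_inventory), we obtain O(register_inventory).
Premise 8, O(review_disclosure → ¬register_inventory), contraposes to O(register_inventory → ¬review_disclosure); with O(register_inventory) we get O(¬review_disclosure).
Premise 9 is O(post_bond → review_disclosure); contrapositively O(¬review_disclosure → ¬post_bond). Since O(¬review_disclosure) holds, K gives O(¬post_bond).
The contrapositive of premise 6 (O(review_shipment → post_bond)) is O(¬post_bond → ¬review_shipment), and O(¬post_bond) is already established, so O(¬review_shipment).
Premise 1 is O(¬recuse_self → review_shipment); contrapositively O(¬review_shipment → recuse_self). Since O(¬review_shipment) holds, K gives O(recuse_self).
However, premise 4 gives O(¬recuse_self).
We now have both O(recuse_self) and O(¬recuse_self) — recuse_self is simultaneously obligatory and forbidden, violating the D-axiom.

Inconsistent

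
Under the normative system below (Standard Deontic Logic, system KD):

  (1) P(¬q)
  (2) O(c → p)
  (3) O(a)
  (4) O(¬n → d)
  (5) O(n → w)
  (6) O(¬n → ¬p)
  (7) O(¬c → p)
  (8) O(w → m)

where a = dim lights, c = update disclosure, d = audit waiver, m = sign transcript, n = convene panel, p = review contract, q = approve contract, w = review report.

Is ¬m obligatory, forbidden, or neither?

Premises 7 and 2 are O(¬c → p) and O(c → p); every ideal world satisfies ¬c or c, so in either case p holds — hence O(p).
Premise 6, O(¬n → ¬p), contraposes to O(p → n); with O(p) we get O(n).
Applying K to premise 5 (O(n → w)) and O(n) yields O(w).
With premise 8, O(w → m), the K-axiom yields O(m).
Premises 1, 3, 4 do not contribute to this derivation.
Thus O(m), which is F(¬m): ¬m is forbidden.

Forbidden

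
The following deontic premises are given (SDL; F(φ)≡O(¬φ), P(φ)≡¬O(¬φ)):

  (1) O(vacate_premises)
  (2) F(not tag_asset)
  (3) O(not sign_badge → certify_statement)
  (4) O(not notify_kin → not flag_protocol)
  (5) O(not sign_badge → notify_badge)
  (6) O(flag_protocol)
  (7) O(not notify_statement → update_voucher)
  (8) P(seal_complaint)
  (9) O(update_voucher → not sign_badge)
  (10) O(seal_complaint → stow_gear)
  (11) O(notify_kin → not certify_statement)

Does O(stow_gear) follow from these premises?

Premise 10 is O(seal_complaint → stow_gear), but O(seal_complaint) is not derivable from the premises (the permission P(seal_complaint) asserts only not O(not seal_complaint), not O(seal_complaint)), so it does not yield O(stow_gear).
No other premise forces O(stow_gear). An ideal world satisfying every premise can still have stow_gear false, so O(stow_gear) is not derivable.

No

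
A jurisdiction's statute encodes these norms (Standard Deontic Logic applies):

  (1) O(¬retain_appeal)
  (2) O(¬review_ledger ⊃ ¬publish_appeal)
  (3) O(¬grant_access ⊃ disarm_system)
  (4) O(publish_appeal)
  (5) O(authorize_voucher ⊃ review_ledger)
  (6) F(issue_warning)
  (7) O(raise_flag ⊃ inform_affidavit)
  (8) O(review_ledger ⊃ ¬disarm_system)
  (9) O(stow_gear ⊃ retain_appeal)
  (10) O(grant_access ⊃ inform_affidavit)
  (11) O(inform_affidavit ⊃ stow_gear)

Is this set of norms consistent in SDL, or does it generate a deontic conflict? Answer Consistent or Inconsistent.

From premise 4 we have O(publish_appeal).
The contrapositive of premise 2 (O(¬review_ledger ⊃ ¬publish_appeal)) is O(publish_appeal ⊃ review_ledger), and O(publish_appeal) is already established, so O(review_ledger).
From O(review_ledger) and premise 8, O(review_ledger ⊃ ¬disarm_system), we obtain O(¬disarm_system).
Premise 3 is O(¬grant_access ⊃ disarm_system); contrapositively O(¬disarm_system ⊃ grant_access). Since O(¬disarm_system) holds, K gives O(grant_access).
With premise 10, O(grant_access ⊃ inform_affidavit), the K-axiom yields O(inform_affidavit).
Premise 11 is O(inform_affidavit ⊃ stow_gear); since O(inform_affidavit), deontic closure gives O(stow_gear).
Premise 9 is O(stow_gear ⊃ retain_appeal); since O(stow_gear), deontic closure gives O(retain_appeal).
However, premise 1 gives O(¬retain_appeal).
We now have both O(retain_appeal) and O(¬retain_appeal) — retain_appeal is simultaneously obligatory and forbidden, violating the D-axiom.

Inconsistent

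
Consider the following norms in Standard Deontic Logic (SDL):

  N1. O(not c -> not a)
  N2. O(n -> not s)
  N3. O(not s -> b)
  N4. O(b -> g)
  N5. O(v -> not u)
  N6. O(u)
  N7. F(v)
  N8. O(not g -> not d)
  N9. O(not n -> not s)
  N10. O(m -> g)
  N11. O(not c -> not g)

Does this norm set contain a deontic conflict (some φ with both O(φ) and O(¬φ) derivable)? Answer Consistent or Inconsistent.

Premise 5 is O(v -> not u), but O(v) is not derivable from the premises, so it does not yield O(not u).
So O(not u) is not derivable, and the apparent clash with O(u) does not arise.
A world satisfying every obligation exists (e.g. a=false, b=true, c=true, d=false, g=true, m=false, n=false, s=false, u=true, v=false); no atom is both obligatory and forbidden, so the set is consistent.

Consistent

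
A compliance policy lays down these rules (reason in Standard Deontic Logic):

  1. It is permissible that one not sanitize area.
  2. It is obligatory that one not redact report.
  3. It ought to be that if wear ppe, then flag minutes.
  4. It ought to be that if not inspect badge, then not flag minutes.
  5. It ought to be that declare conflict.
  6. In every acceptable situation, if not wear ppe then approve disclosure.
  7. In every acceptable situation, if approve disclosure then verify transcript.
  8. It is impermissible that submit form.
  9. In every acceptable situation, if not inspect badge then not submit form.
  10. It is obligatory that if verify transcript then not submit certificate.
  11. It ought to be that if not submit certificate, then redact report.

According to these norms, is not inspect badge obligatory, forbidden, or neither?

Premise 2 states O(¬redact_report) outright.
Premise 11 is O(¬submit_certificate → redact_report); contrapositively O(¬redact_report → submit_certificate). Since O(¬redact_report) holds, K gives O(submit_certificate).
The contrapositive of premise 10 (O(verify_transcript → ¬submit_certificate)) is O(submit_certificate → ¬verify_transcript), and O(submit_certificate) is already established, so O(¬verify_transcript).
Premise 7, O(approve_disclosure → verify_transcript), contraposes to O(¬verify_transcript → ¬approve_disclosure); with O(¬verify_transcript) we get O(¬approve_disclosure).
Premise 6, O(¬wear_ppe → approve_disclosure), contraposes to O(¬approve_disclosure → wear_ppe); with O(¬approve_disclosure) we get O(wear_ppe).
Premise 3 is O(wear_ppe → flag_minutes); since O(wear_ppe), deontic closure gives O(flag_minutes).
Premise 4 is O(¬inspect_badge → ¬flag_minutes); contrapositively O(flag_minutes → inspect_badge). Since O(flag_minutes) holds, K gives O(inspect_badge).
Premises 1, 5, 8, 9 do not contribute to this derivation.
Thus O(inspect_badge), which is F(¬inspect_badge): ¬inspect_badge is forbidden.

Forbidden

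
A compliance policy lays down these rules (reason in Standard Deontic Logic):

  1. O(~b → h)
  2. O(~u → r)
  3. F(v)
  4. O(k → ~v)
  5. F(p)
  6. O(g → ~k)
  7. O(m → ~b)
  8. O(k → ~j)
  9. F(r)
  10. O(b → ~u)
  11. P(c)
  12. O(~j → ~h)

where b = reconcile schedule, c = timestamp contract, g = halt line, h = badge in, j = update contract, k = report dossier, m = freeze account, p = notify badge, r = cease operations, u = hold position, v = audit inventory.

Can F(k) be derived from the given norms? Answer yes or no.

Premise 9, F(r), is equivalent to O(~r).
Premise 2, O(~u → r), contraposes to O(~r → u); with O(~r) we get O(u).
The contrapositive of premise 10 (O(b → ~u)) is O(u → ~b), and O(u) is already established, so O(~b).
Applying K to premise 1 (O(~b → h)) and O(~b) yields O(h).
Premise 12, O(~j → ~h), contraposes to O(h → j); with O(h) we get O(j).
Premise 8, O(k → ~j), contraposes to O(j → ~k); with O(j) we get O(~k).
Premises 3, 4, 5, 6, 7, 11 do not contribute to this derivation.
So O(~k) holds, i.e. F(k). The claim follows.

Yes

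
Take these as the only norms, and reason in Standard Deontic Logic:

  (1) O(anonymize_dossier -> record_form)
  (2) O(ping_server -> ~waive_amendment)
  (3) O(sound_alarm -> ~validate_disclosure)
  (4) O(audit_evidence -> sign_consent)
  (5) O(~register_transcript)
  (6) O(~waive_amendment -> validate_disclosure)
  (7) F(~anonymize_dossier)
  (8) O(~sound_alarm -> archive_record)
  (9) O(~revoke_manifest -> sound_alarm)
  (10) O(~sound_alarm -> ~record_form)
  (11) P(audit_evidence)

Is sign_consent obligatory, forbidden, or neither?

Premise 4 is O(audit_evidence -> sign_consent), but O(audit_evidence) is not derivable from the premises (the permission P(audit_evidence) asserts only ~O(~audit_evidence), not O(audit_evidence)), so it does not yield O(sign_consent).
No premise or chain of K-axiom applications forces O(sign_consent), and none forces O(~sign_consent). So sign_consent is neither obligatory nor forbidden under these norms.

Neither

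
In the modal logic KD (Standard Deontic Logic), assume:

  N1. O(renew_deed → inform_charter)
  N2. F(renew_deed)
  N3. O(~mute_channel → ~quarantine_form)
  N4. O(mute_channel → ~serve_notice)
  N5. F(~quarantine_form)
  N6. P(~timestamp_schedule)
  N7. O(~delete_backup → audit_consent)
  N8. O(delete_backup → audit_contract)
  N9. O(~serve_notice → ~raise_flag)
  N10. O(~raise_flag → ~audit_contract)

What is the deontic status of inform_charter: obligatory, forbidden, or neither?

Premise 1 is O(renew_deed → inform_charter), but O(renew_deed) is not derivable from the premises, so it does not yield O(inform_charter).
No premise or chain of K-axiom applications forces O(inform_charter), and none forces O(~inform_charter). So inform_charter is neither obligatory nor forbidden under these norms.

Neither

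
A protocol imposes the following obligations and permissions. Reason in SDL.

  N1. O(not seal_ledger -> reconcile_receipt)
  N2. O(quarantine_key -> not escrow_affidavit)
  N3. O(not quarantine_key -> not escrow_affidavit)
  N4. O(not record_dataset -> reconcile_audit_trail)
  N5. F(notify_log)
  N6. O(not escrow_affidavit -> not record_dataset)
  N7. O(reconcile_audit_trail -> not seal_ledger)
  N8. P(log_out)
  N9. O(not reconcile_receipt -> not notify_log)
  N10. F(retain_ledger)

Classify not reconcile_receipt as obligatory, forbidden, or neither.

By case analysis on quarantine_key: premise 2 gives O(quarantine_key -> not escrow_affidavit) and premise 3 gives O(not quarantine_key -> not escrow_affidavit), so O(not escrow_affidavit) either way.
From O(not escrow_affidavit) and premise 6, O(not escrow_affidavit -> not record_dataset), we obtain O(not record_dataset).
Applying K to premise 4 (O(not record_dataset -> reconcile_audit_trail)) and O(not record_dataset) yields O(reconcile_audit_trail).
Applying K to premise 7 (O(reconcile_audit_trail -> not seal_ledger)) and O(reconcile_audit_trail) yields O(not seal_ledger).
With premise 1, O(not seal_ledger -> reconcile_receipt), the K-axiom yields O(reconcile_receipt).
Premises 5, 8, 9, 10 do not contribute to this derivation.
Thus O(reconcile_receipt), which is F(not reconcile_receipt): not reconcile_receipt is forbidden.

Forbidden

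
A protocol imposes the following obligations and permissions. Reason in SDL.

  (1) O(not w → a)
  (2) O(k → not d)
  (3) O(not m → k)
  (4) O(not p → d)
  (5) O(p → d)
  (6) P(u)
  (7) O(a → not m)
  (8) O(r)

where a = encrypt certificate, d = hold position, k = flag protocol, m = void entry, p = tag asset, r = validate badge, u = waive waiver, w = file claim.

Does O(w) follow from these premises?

Yes

By case analysis on p: premise 5 gives O(p → d) and premise 4 gives O(not p → d), so O(d) either way.
Premise 2 is O(k → not d); contrapositively O(d → not k). Since O(d) holds, K gives O(not k).
Premise 3 is O(not m → k); contrapositively O(not k → m). Since O(not k) holds, K gives O(m).
Premise 7 is O(a → not m); contrapositively O(m → not a). Since O(m) holds, K gives O(not a).
Premise 1 is O(not w → a); contrapositively O(not a → w). Since O(not a) holds, K gives O(w).
Premises 6, 8 do not contribute to this derivation.
So O(w) follows.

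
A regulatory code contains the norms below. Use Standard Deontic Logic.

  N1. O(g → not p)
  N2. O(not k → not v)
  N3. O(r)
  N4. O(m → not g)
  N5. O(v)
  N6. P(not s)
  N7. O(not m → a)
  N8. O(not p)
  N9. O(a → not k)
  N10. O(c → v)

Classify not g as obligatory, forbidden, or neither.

Obligatory

From premise 5 we have O(v).
Premise 2 is O(not k → not v); contrapositively O(v → k). Since O(v) holds, K gives O(k).
The contrapositive of premise 9 (O(a → not k)) is O(k → not a), and O(k) is already established, so O(not a).
The contrapositive of premise 7 (O(not m → a)) is O(not a → m), and O(not a) is already established, so O(m).
With premise 4, O(m → not g), the K-axiom yields O(not g).
Premises 1, 3, 6, 8, 10 do not contribute to this derivation.
Hence not g is obligatory.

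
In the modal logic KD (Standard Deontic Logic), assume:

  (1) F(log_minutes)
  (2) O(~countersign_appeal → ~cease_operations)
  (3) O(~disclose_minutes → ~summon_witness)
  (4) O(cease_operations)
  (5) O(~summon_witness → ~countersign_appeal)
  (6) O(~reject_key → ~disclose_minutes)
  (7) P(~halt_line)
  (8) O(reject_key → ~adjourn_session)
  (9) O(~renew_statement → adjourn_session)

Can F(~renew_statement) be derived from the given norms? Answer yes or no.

Premise 4 gives O(cease_operations).
Premise 2, O(~countersign_appeal → ~cease_operations), contraposes to O(cease_operations → countersign_appeal); with O(cease_operations) we get O(countersign_appeal).
Premise 5, O(~summon_witness → ~countersign_appeal), contraposes to O(countersign_appeal → summon_witness); with O(countersign_appeal) we get O(summon_witness).
Premise 3, O(~disclose_minutes → ~summon_witness), contraposes to O(summon_witness → disclose_minutes); with O(summon_witness) we get O(disclose_minutes).
The contrapositive of premise 6 (O(~reject_key → ~disclose_minutes)) is O(disclose_minutes → reject_key), and O(disclose_minutes) is already established, so O(reject_key).
Applying K to premise 8 (O(reject_key → ~adjourn_session)) and O(reject_key) yields O(~adjourn_session).
Premise 9 is O(~renew_statement → adjourn_session); contrapositively O(~adjourn_session → renew_statement). Since O(~adjourn_session) holds, K gives O(renew_statement).
Premises 1, 7 do not contribute to this derivation.
So O(renew_statement) holds, i.e. F(~renew_statement). The claim follows.

Yes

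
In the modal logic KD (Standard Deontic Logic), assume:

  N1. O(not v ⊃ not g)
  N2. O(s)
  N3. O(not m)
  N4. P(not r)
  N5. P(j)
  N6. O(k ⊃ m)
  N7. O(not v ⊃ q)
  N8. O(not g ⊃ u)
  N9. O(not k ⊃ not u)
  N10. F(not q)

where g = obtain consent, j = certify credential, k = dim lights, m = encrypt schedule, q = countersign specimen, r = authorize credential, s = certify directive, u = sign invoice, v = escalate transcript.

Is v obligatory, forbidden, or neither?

From premise 3 we have O(not m).
Premise 6 is O(k ⊃ m); contrapositively O(not m ⊃ not k). Since O(not m) holds, K gives O(not k).
Premise 9 is O(not k ⊃ not u); since O(not k), deontic closure gives O(not u).
The contrapositive of premise 8 (O(not g ⊃ u)) is O(not u ⊃ g), and O(not u) is already established, so O(g).
Premise 1, O(not v ⊃ not g), contraposes to O(g ⊃ v); with O(g) we get O(v).
Premises 2, 4, 5, 7, 10 do not contribute to this derivation.
Hence v is obligatory.

Obligatory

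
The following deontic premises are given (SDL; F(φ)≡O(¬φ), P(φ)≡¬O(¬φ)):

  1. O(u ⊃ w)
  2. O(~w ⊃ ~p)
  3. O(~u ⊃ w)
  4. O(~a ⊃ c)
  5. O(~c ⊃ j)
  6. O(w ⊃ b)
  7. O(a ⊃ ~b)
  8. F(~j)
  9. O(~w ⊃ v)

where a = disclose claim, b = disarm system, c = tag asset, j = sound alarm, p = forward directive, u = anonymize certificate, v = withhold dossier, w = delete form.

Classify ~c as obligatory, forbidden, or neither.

Forbidden

Premises 1 and 3 cover both cases: O(u ⊃ w) and O(~u ⊃ w). Since u ∨ ~u is a tautology, O(w) follows.
With premise 6, O(w ⊃ b), the K-axiom yields O(b).
Premise 7 is O(a ⊃ ~b); contrapositively O(b ⊃ ~a). Since O(b) holds, K gives O(~a).
Premise 4 is O(~a ⊃ c); since O(~a), deontic closure gives O(c).
Premises 2, 5, 8, 9 do not contribute to this derivation.
Thus O(c), which is F(~c): ~c is forbidden.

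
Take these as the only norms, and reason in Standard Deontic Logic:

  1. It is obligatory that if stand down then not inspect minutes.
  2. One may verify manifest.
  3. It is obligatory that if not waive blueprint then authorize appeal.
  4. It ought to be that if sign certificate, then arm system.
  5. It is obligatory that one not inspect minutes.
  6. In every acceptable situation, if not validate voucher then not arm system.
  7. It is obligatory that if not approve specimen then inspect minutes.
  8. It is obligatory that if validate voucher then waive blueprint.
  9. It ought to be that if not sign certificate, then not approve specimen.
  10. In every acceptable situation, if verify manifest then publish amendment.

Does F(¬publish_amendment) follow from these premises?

Premise 10 is O(verify_manifest → publish_amendment), but O(verify_manifest) is not derivable from the premises (the permission P(verify_manifest) asserts only ¬O(¬verify_manifest), not O(verify_manifest)), so it does not yield O(publish_amendment).
No other premise forces O(publish_amendment). An ideal world satisfying every premise can still have ¬publish_amendment true, so F(¬publish_amendment) is not derivable.

No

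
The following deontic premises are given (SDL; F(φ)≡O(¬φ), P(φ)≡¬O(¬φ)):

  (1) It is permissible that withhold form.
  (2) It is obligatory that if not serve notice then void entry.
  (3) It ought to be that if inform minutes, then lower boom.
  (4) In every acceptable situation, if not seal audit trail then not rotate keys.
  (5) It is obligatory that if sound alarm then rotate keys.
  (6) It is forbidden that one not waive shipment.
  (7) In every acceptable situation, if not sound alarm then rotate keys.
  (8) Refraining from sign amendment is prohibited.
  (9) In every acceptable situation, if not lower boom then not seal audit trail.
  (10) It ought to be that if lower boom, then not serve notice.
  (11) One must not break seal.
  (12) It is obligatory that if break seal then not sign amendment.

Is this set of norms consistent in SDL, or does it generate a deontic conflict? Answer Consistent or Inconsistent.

Premise 12 is O(break_seal → ¬sign_amendment), but O(break_seal) is not derivable from the premises, so it does not yield O(¬sign_amendment).
So O(¬sign_amendment) is not derivable, and the apparent clash with O(sign_amendment) does not arise.
A world satisfying every obligation exists (e.g. break_seal=false, inform_minutes=false, lower_boom=true, rotate_keys=true, seal_audit_trail=true, serve_notice=false, sign_amendment=true, sound_alarm=false, void_entry=true, waive_shipment=true, withhold_form=false); no atom is both obligatory and forbidden, so the set is consistent.

Consistent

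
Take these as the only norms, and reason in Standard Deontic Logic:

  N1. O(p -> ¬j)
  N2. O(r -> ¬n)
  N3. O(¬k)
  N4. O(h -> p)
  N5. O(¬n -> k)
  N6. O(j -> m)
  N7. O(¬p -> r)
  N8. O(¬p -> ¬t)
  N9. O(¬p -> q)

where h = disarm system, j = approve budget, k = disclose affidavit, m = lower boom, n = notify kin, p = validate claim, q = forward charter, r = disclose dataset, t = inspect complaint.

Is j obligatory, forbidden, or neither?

Forbidden

Premise 3 states O(¬k) outright.
Premise 5 is O(¬n -> k); contrapositively O(¬k -> n). Since O(¬k) holds, K gives O(n).
The contrapositive of premise 2 (O(r -> ¬n)) is O(n -> ¬r), and O(n) is already established, so O(¬r).
Premise 7 is O(¬p -> r); contrapositively O(¬r -> p). Since O(¬r) holds, K gives O(p).
Premise 1 is O(p -> ¬j); since O(p), deontic closure gives O(¬j).
Premises 4, 6, 8, 9 do not contribute to this derivation.
Thus O(¬j), which is F(j): j is forbidden.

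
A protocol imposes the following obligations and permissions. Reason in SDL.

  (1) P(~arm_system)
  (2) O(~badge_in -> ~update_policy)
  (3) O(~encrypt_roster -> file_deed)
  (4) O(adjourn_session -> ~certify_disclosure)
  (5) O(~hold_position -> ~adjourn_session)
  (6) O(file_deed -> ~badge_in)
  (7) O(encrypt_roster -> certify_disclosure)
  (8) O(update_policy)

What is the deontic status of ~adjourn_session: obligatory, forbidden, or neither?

Premise 8 gives O(update_policy).
Premise 2, O(~badge_in -> ~update_policy), contraposes to O(update_policy -> badge_in); with O(update_policy) we get O(badge_in).
Premise 6 is O(file_deed -> ~badge_in); contrapositively O(badge_in -> ~file_deed). Since O(badge_in) holds, K gives O(~file_deed).
Premise 3, O(~encrypt_roster -> file_deed), contraposes to O(~file_deed -> encrypt_roster); with O(~file_deed) we get O(encrypt_roster).
Premise 7 is O(encrypt_roster -> certify_disclosure); since O(encrypt_roster), deontic closure gives O(certify_disclosure).
The contrapositive of premise 4 (O(adjourn_session -> ~certify_disclosure)) is O(certify_disclosure -> ~adjourn_session), and O(certify_disclosure) is already established, so O(~adjourn_session).
Premises 1, 5 do not contribute to this derivation.
Hence ~adjourn_session is obligatory.

Obligatory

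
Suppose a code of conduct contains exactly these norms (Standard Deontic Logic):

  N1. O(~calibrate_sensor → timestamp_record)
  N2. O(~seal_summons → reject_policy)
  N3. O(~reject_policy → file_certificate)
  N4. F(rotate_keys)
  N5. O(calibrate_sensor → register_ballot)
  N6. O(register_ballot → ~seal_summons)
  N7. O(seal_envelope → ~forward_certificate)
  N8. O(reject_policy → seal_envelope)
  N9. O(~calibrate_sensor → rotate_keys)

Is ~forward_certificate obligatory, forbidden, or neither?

Premise 4, F(rotate_keys), is equivalent to O(~rotate_keys).
The contrapositive of premise 9 (O(~calibrate_sensor → rotate_keys)) is O(~rotate_keys → calibrate_sensor), and O(~rotate_keys) is already established, so O(calibrate_sensor).
From O(calibrate_sensor) and premise 5, O(calibrate_sensor → register_ballot), we obtain O(register_ballot).
From O(register_ballot) and premise 6, O(register_ballot → ~seal_summons), we obtain O(~seal_summons).
Applying K to premise 2 (O(~seal_summons → reject_policy)) and O(~seal_summons) yields O(reject_policy).
Premise 8 is O(reject_policy → seal_envelope); since O(reject_policy), deontic closure gives O(seal_envelope).
Premise 7 is O(seal_envelope → ~forward_certificate); since O(seal_envelope), deontic closure gives O(~forward_certificate).
Premises 1, 3 do not contribute to this derivation.
Hence ~forward_certificate is obligatory.

Obligatory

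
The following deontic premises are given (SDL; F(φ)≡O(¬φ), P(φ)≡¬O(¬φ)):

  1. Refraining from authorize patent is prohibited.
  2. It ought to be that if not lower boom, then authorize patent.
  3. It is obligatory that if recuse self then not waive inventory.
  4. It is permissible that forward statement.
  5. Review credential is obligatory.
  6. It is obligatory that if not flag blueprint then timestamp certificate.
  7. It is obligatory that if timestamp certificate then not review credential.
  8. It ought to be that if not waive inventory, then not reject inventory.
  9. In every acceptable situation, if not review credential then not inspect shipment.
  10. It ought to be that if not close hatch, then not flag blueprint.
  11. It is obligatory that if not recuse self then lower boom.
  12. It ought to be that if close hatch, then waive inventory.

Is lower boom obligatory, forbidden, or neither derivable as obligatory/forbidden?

Premise 5 states O(review_credential) outright.
Premise 7 is O(timestamp_certificate → ¬review_credential); contrapositively O(review_credential → ¬timestamp_certificate). Since O(review_credential) holds, K gives O(¬timestamp_certificate).
Premise 6 is O(¬flag_blueprint → timestamp_certificate); contrapositively O(¬timestamp_certificate → flag_blueprint). Since O(¬timestamp_certificate) holds, K gives O(flag_blueprint).
Premise 10, O(¬close_hatch → ¬flag_blueprint), contraposes to O(flag_blueprint → close_hatch); with O(flag_blueprint) we get O(close_hatch).
Premise 12 is O(close_hatch → waive_inventory); since O(close_hatch), deontic closure gives O(waive_inventory).
Premise 3, O(recuse_self → ¬waive_inventory), contraposes to O(waive_inventory → ¬recuse_self); with O(waive_inventory) we get O(¬recuse_self).
With premise 11, O(¬recuse_self → lower_boom), the K-axiom yields O(lower_boom).
Premises 1, 2, 4, 8, 9 do not contribute to this derivation.
Hence lower_boom is obligatory.

Obligatory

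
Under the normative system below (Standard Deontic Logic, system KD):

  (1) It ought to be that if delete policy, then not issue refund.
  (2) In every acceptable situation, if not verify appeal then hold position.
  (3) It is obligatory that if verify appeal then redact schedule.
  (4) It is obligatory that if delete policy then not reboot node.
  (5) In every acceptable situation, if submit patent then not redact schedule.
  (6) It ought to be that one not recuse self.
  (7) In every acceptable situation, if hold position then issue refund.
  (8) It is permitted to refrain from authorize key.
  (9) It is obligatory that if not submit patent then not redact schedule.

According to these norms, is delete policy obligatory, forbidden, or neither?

By case analysis on ¬submit_patent: premise 9 gives O(¬submit_patent → ¬redact_schedule) and premise 5 gives O(submit_patent → ¬redact_schedule), so O(¬redact_schedule) either way.
Premise 3 is O(verify_appeal → redact_schedule); contrapositively O(¬redact_schedule → ¬verify_appeal). Since O(¬redact_schedule) holds, K gives O(¬verify_appeal).
Applying K to premise 2 (O(¬verify_appeal → hold_position)) and O(¬verify_appeal) yields O(hold_position).
From O(hold_position) and premise 7, O(hold_position → issue_refund), we obtain O(issue_refund).
Premise 1, O(delete_policy → ¬issue_refund), contraposes to O(issue_refund → ¬delete_policy); with O(issue_refund) we get O(¬delete_policy).
Premises 4, 6, 8 do not contribute to this derivation.
Thus O(¬delete_policy), which is F(delete_policy): delete_policy is forbidden.

Forbidden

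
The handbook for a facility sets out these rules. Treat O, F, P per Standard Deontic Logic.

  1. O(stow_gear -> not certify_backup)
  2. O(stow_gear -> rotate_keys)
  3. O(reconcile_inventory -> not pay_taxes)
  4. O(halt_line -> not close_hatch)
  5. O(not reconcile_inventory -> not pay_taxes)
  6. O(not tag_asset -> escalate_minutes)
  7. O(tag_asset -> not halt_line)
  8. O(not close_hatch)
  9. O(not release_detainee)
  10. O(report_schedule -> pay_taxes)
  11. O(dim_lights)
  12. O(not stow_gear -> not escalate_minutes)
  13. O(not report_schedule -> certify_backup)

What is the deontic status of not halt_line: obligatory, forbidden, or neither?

Obligatory

By case analysis on not reconcile_inventory: premise 5 gives O(not reconcile_inventory -> not pay_taxes) and premise 3 gives O(reconcile_inventory -> not pay_taxes), so O(not pay_taxes) either way.
The contrapositive of premise 10 (O(report_schedule -> pay_taxes)) is O(not pay_taxes -> not report_schedule), and O(not pay_taxes) is already established, so O(not report_schedule).
From O(not report_schedule) and premise 13, O(not report_schedule -> certify_backup), we obtain O(certify_backup).
The contrapositive of premise 1 (O(stow_gear -> not certify_backup)) is O(certify_backup -> not stow_gear), and O(certify_backup) is already established, so O(not stow_gear).
With premise 12, O(not stow_gear -> not escalate_minutes), the K-axiom yields O(not escalate_minutes).
Premise 6, O(not tag_asset -> escalate_minutes), contraposes to O(not escalate_minutes -> tag_asset); with O(not escalate_minutes) we get O(tag_asset).
Applying K to premise 7 (O(tag_asset -> not halt_line)) and O(tag_asset) yields O(not halt_line).
Premises 2, 4, 8, 9, 11 do not contribute to this derivation.
Hence not halt_line is obligatory.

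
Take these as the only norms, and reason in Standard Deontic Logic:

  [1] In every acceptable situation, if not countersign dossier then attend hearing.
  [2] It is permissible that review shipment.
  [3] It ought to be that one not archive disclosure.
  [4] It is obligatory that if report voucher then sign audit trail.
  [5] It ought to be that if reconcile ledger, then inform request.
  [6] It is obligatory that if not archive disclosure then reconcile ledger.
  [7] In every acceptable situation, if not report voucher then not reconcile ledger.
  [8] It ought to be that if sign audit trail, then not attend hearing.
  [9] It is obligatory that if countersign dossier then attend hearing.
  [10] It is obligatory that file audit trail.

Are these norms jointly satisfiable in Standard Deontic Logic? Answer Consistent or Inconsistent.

Premises 1 and 9 cover both cases: O(¬countersign_dossier → attend_hearing) and O(countersign_dossier → attend_hearing). Since ¬countersign_dossier ∨ countersign_dossier is a tautology, O(attend_hearing) follows.
Premise 8 is O(sign_audit_trail → ¬attend_hearing); contrapositively O(attend_hearing → ¬sign_audit_trail). Since O(attend_hearing) holds, K gives O(¬sign_audit_trail).
The contrapositive of premise 4 (O(report_voucher → sign_audit_trail)) is O(¬sign_audit_trail → ¬report_voucher), and O(¬sign_audit_trail) is already established, so O(¬report_voucher).
Applying K to premise 7 (O(¬report_voucher → ¬reconcile_ledger)) and O(¬report_voucher) yields O(¬reconcile_ledger).
The contrapositive of premise 6 (O(¬archive_disclosure → reconcile_ledger)) is O(¬reconcile_ledger → archive_disclosure), and O(¬reconcile_ledger) is already established, so O(archive_disclosure).
Yet premise 3 states O(¬archive_disclosure).
We now have both O(archive_disclosure) and O(¬archive_disclosure) — archive_disclosure is simultaneously obligatory and forbidden, violating the D-axiom.

Inconsistent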